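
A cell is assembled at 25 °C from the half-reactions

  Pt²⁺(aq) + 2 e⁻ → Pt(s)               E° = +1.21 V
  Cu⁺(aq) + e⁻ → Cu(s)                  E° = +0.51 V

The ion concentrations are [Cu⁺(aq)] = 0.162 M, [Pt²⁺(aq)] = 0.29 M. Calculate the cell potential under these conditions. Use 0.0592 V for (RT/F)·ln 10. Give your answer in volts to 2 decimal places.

+0.73 V

The Pt²⁺/Pt couple has the more positive E°, so it is the cathode; Cu⁺/Cu is the anode.
E°cell = E°cat − E°an = +1.21 − (+0.51) = +0.70 V; n = 2.
The balanced reaction is Pt²⁺(aq) + 2 Cu(s) → Pt(s) + 2 Cu⁺(aq), so Q = [Cu⁺(aq)]^2 / [Pt²⁺(aq)] = 0.0905 and log Q = −1.043.
By the Nernst equation, E = +0.70 − (0.0592/2)·(−1.043) = +0.73 V.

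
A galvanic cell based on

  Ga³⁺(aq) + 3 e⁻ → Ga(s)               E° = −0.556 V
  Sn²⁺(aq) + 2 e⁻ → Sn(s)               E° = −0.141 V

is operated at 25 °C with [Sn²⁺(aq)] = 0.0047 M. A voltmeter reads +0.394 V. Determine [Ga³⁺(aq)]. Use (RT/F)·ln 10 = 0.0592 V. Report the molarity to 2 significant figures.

0.0037 M

With Sn²⁺/Sn at the cathode and Ga³⁺/Ga at the anode, E°cell = −0.141 − (−0.556) = +0.415 V (n = 6).
Since E = E° − (0.0592/n)·log Q, log Q = n(E° − E)/0.0592 = 2.128.
The balanced reaction is 3 Sn²⁺(aq) + 2 Ga(s) → 3 Sn(s) + 2 Ga³⁺(aq), so Q = [Ga³⁺(aq)]^2 / [Sn²⁺(aq)]^3.
Solving for the unknown gives log [Ga³⁺(aq)] = −2.428, so [Ga³⁺(aq)] ≈ 0.0037 M.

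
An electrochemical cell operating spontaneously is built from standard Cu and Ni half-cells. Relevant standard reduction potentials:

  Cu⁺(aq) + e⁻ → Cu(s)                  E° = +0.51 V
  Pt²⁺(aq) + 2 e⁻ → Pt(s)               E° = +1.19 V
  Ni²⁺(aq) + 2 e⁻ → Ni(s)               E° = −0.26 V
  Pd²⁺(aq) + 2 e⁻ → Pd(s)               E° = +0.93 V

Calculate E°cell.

Of the two couples in this cell, the one with the more positive reduction potential is reduced at the cathode: here that is Cu⁺/Cu (+0.51 V); Ni²⁺/Ni (−0.26 V) is the anode.
E°cell = E°(cathode) − E°(anode) = +0.51 − (−0.26) = +0.77 V.

+0.77 V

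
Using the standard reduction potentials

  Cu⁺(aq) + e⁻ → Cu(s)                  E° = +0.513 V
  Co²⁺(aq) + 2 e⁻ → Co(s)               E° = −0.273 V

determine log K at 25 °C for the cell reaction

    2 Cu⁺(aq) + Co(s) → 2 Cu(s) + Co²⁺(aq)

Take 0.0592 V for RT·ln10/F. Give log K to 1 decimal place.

The Cu⁺/Cu couple is reduced (cathode); E°cell = +0.513 − (−0.273) = +0.786 V with n = 2.
At equilibrium E = 0, so log K = nE°cell / 0.0592 = (2)(+0.786) / 0.0592 = 26.6.

log K = 26.6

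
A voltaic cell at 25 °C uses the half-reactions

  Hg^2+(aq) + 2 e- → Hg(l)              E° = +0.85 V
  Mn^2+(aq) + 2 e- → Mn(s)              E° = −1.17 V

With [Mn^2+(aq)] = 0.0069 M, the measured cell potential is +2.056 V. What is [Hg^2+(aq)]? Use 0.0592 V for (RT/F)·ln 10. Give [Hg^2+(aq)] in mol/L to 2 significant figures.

0.11 M

With Hg²⁺/Hg at the cathode and Mn²⁺/Mn at the anode, E°cell = +0.85 − (−1.17) = +2.02 V (n = 2).
Rearranging E = E° − (0.0592/n)·log Q gives log Q = 2(+2.02 − (+2.056))/0.0592 = −1.216.
For Hg^2+(aq) + Mn(s) → Hg(l) + Mn^2+(aq), the reaction quotient is Q = [Mn^2+(aq)] / [Hg^2+(aq)].
Isolating [Hg^2+(aq)] in Q = 10^{−1.216} yields log [Hg^2+(aq)] = −0.945, i.e. 0.11 M.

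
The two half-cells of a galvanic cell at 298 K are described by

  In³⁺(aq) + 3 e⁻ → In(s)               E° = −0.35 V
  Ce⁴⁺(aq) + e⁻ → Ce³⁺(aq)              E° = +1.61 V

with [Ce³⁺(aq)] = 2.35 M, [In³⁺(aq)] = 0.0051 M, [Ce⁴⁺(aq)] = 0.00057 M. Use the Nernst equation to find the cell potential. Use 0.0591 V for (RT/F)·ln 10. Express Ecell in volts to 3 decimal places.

+1.792 V

The Ce⁴⁺/Ce³⁺ couple has the more positive E°, so it is the cathode; In³⁺/In is the anode.
E°cell = +1.61 − (−0.35) = +1.96 V, with n = 3 electrons transferred.
For the overall reaction 3 Ce⁴⁺(aq) + In(s) → 3 Ce³⁺(aq) + In³⁺(aq), Q = ([Ce³⁺(aq)]^3·[In³⁺(aq)]) / [Ce⁴⁺(aq)]^3 = 3.57×10^8, giving log Q = 8.553.
Applying E = E° − (RT ln10/nF)·log Q gives +1.96 − (0.0591/3)(8.553) = +1.792 V.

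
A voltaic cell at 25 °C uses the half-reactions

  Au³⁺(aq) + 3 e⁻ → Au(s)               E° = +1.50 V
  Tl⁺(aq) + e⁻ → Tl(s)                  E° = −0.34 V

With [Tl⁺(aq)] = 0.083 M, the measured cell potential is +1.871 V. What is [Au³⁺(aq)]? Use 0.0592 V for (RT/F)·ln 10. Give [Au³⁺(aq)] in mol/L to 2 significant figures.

Au³⁺/Au is the cathode (higher E°); E°cell = +1.50 − (−0.34) = +1.84 V with n = 3.
Since E = E° − (0.0592/n)·log Q, log Q = n(E° − E)/0.0592 = −1.571.
Balancing electrons gives Au³⁺(aq) + 3 Tl(s) → Au(s) + 3 Tl⁺(aq); thus Q = [Tl⁺(aq)]^3 / [Au³⁺(aq)].
Substituting the known concentrations and solving, log [Au³⁺(aq)] = −1.672 and [Au³⁺(aq)] = 0.021 M.

0.021 M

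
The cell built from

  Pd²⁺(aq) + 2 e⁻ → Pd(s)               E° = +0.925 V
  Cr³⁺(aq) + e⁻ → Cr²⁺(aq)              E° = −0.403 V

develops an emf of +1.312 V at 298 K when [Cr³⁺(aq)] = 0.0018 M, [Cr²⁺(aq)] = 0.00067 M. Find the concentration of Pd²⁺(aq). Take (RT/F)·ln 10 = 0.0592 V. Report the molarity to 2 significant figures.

2.1 M

The Pd²⁺/Pd couple has the larger reduction potential, so it is the cathode: E°cell = +0.925 − (−0.403) = +1.328 V and n = 2.
Rearranging E = E° − (0.0592/n)·log Q gives log Q = 2(+1.328 − (+1.312))/0.0592 = 0.541.
The balanced reaction is Pd²⁺(aq) + 2 Cr²⁺(aq) → Pd(s) + 2 Cr³⁺(aq), so Q = [Cr³⁺(aq)]^2 / ([Pd²⁺(aq)]·[Cr²⁺(aq)]^2).
Substituting the known concentrations and solving, log [Pd²⁺(aq)] = 0.317 and [Pd²⁺(aq)] = 2.1 M.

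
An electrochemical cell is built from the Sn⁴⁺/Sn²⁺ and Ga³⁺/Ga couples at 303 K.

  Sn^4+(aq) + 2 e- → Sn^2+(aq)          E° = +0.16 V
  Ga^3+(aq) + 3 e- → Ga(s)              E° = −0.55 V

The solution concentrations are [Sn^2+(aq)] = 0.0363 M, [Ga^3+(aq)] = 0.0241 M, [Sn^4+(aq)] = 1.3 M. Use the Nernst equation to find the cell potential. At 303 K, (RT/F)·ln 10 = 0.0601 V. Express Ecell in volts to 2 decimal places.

Since E°(Sn⁴⁺/Sn²⁺) > E°(Ga³⁺/Ga), Sn⁴⁺/Sn²⁺ serves as the cathode.
E°cell = +0.16 − (−0.55) = +0.71 V, with n = 6 electrons transferred.
The balanced reaction is 3 Sn^4+(aq) + 2 Ga(s) → 3 Sn^2+(aq) + 2 Ga^3+(aq), so Q = ([Sn^2+(aq)]^3·[Ga^3+(aq)]^2) / [Sn^4+(aq)]^3 = 1.26×10^−8 and log Q = −7.898.
Applying E = E° − (RT ln10/nF)·log Q gives +0.71 − (0.0601/6)(−7.898) = +0.79 V.

+0.79 V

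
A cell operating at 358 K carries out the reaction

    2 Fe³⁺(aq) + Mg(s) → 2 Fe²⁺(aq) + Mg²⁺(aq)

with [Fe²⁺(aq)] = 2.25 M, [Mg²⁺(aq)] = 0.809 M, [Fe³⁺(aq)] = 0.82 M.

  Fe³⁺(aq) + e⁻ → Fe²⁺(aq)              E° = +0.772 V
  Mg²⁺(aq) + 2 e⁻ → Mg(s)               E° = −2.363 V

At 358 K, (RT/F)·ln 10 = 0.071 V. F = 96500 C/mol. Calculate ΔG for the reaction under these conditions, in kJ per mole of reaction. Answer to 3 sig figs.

E°cell = +0.772 − (−2.363) = +3.135 V; the balanced reaction transfers n = 2 electrons.
The reaction quotient is ([Fe²⁺(aq)]^2·[Mg²⁺(aq)]) / [Fe³⁺(aq)]^2 = 6.09; by Nernst, E = +3.135 − (0.071/2)(0.785) = +3.1071 V.
ΔG = −nFE = −(2)(96500)(+3.1071) J/mol = −600 kJ/mol.

−600 kJ/mol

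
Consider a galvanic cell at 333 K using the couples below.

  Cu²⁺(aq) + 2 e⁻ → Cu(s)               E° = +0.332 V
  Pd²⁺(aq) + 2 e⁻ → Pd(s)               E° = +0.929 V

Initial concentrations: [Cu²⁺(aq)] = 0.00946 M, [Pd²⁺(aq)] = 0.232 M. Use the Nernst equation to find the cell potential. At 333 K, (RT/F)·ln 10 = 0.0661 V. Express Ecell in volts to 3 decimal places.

+0.643 V

Since E°(Pd²⁺/Pd) > E°(Cu²⁺/Cu), Pd²⁺/Pd serves as the cathode.
E°cell = +0.929 − (+0.332) = +0.597 V, with n = 2 electrons transferred.
The balanced reaction is Pd²⁺(aq) + Cu(s) → Pd(s) + Cu²⁺(aq), so Q = [Cu²⁺(aq)] / [Pd²⁺(aq)] = 0.0408 and log Q = −1.390.
E = E° − (0.0661/n)·log Q = +0.597 − (0.0661/2)(−1.390) = +0.643 V.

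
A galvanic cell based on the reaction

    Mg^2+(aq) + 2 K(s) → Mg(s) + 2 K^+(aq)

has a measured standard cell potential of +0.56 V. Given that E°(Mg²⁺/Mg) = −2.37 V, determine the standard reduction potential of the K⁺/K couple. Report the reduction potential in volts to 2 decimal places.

In the reaction as written the Mg²⁺/Mg couple is reduced (cathode) and K⁺/K is oxidized (anode), so E°cell = E°(Mg²⁺/Mg) − E°(K⁺/K).
E°(K⁺/K) = E°(cathode) − E°cell = −2.37 − (+0.56) = −2.93 V.

−2.93 V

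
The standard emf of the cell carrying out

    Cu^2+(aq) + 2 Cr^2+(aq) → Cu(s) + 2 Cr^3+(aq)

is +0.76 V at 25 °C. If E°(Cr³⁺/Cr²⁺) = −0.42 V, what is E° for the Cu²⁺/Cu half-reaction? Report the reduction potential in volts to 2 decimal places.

+0.34 V

In the reaction as written the Cu²⁺/Cu couple is reduced (cathode) and Cr³⁺/Cr²⁺ is oxidized (anode), so E°cell = E°(Cu²⁺/Cu) − E°(Cr³⁺/Cr²⁺).
E°(Cu²⁺/Cu) = E°cell + E°(anode) = +0.76 + (−0.42) = +0.34 V.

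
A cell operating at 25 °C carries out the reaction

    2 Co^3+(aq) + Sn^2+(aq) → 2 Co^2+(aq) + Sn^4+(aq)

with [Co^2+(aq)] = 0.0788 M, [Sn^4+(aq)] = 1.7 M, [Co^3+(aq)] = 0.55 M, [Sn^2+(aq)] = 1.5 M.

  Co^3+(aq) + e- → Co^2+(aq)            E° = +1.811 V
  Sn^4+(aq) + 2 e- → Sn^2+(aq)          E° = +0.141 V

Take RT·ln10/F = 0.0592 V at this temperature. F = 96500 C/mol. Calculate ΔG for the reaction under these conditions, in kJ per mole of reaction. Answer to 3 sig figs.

−332 kJ/mol

The standard cell potential is +1.811 − (+0.141) = +1.670 V, with n = 2 electrons in the balanced equation.
Q = ([Co^2+(aq)]^2·[Sn^4+(aq)]) / ([Co^3+(aq)]^2·[Sn^2+(aq)]) = 0.0233, so log Q = −1.633 and E = +1.670 − (0.0592/2)(−1.633) = +1.7183 V.
Finally ΔG = −nFE = −(2)(96500 C/mol)(+1.7183 V) = −332 kJ/mol.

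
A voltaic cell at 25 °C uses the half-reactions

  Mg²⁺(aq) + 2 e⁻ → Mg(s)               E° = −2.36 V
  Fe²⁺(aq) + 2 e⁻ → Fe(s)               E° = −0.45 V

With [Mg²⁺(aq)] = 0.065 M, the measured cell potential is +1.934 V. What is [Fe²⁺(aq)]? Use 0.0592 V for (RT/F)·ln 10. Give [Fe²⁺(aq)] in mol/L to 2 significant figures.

0.42 M

The Fe²⁺/Fe couple has the larger reduction potential, so it is the cathode: E°cell = −0.45 − (−2.36) = +1.91 V and n = 2.
From the Nernst equation, log Q = n(E° − E)/0.0592 = 2·(+1.91 − (+1.934))/0.0592 = −0.811.
The balanced reaction is Fe²⁺(aq) + Mg(s) → Fe(s) + Mg²⁺(aq), so Q = [Mg²⁺(aq)] / [Fe²⁺(aq)].
Substituting the known concentrations and solving, log [Fe²⁺(aq)] = −0.376 and [Fe²⁺(aq)] = 0.42 M.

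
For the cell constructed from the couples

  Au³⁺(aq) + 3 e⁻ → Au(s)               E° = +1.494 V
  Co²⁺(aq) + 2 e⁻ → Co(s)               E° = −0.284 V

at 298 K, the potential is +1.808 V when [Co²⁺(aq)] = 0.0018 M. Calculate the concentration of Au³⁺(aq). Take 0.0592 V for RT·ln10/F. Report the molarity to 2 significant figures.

Au³⁺/Au is the cathode (higher E°); E°cell = +1.494 − (−0.284) = +1.778 V with n = 6.
Since E = E° − (0.0592/n)·log Q, log Q = n(E° − E)/0.0592 = −3.041.
The balanced reaction is 2 Au³⁺(aq) + 3 Co(s) → 2 Au(s) + 3 Co²⁺(aq), so Q = [Co²⁺(aq)]^3 / [Au³⁺(aq)]^2.
Solving for the unknown gives log [Au³⁺(aq)] = −2.597, so [Au³⁺(aq)] ≈ 0.0025 M.

0.0025 M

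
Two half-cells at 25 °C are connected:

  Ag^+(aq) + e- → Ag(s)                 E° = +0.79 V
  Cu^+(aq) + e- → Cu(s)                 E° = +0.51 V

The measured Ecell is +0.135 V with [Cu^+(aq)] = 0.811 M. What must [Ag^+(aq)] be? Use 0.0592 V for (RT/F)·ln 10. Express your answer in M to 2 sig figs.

With Ag⁺/Ag at the cathode and Cu⁺/Cu at the anode, E°cell = +0.79 − (+0.51) = +0.28 V (n = 1).
Since E = E° − (0.0592/n)·log Q, log Q = n(E° − E)/0.0592 = 2.449.
For Ag^+(aq) + Cu(s) → Ag(s) + Cu^+(aq), the reaction quotient is Q = [Cu^+(aq)] / [Ag^+(aq)].
Substituting the known concentrations and solving, log [Ag^+(aq)] = −2.540 and [Ag^+(aq)] = 0.0029 M.

0.0029 M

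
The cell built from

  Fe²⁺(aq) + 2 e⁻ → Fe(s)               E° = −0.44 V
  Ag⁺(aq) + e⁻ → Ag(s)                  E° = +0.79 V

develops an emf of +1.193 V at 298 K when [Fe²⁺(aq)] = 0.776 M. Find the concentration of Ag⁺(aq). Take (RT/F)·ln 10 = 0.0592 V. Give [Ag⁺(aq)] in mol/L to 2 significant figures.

With Ag⁺/Ag at the cathode and Fe²⁺/Fe at the anode, E°cell = +0.79 − (−0.44) = +1.23 V (n = 2).
Since E = E° − (0.0592/n)·log Q, log Q = n(E° − E)/0.0592 = 1.250.
Balancing electrons gives 2 Ag⁺(aq) + Fe(s) → 2 Ag(s) + Fe²⁺(aq); thus Q = [Fe²⁺(aq)] / [Ag⁺(aq)]^2.
Solving for the unknown gives log [Ag⁺(aq)] = −0.680, so [Ag⁺(aq)] ≈ 0.21 M.

0.21 M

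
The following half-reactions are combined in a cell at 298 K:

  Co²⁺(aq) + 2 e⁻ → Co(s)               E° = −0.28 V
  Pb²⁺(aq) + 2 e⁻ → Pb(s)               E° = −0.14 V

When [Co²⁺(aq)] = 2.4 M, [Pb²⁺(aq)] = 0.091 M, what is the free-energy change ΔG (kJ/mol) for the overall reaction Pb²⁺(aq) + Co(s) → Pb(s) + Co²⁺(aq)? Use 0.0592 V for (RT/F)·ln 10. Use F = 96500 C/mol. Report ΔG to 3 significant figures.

−18.9 kJ/mol

E°cell = −0.14 − (−0.28) = +0.14 V; the balanced reaction transfers n = 2 electrons.
Q = [Co²⁺(aq)] / [Pb²⁺(aq)] = 26.4, so log Q = 1.421 and E = +0.14 − (0.0592/2)(1.421) = +0.0979 V.
ΔG = −nFE = −(2)(96500)(+0.0979) J/mol = −18.9 kJ/mol.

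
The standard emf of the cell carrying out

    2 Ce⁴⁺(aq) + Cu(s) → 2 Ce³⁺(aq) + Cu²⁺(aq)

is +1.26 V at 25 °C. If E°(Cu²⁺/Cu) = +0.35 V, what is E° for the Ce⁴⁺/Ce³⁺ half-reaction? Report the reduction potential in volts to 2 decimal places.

+1.61 V

In the reaction as written the Ce⁴⁺/Ce³⁺ couple is reduced (cathode) and Cu²⁺/Cu is oxidized (anode), so E°cell = E°(Ce⁴⁺/Ce³⁺) − E°(Cu²⁺/Cu).
E°(Ce⁴⁺/Ce³⁺) = E°cell + E°(anode) = +1.26 + (+0.35) = +1.61 V.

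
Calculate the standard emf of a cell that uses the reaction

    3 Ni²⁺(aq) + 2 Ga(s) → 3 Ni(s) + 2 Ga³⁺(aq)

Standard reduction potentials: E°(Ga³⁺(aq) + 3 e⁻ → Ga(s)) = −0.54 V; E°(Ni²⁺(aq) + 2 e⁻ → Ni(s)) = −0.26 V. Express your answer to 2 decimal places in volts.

Ni²⁺(aq) gains electrons, so the Ni²⁺/Ni couple is the cathode; the Ga³⁺/Ga couple is the anode.
E°cell = E°(cathode) − E°(anode) = −0.26 − (−0.54) = +0.28 V.

+0.28 V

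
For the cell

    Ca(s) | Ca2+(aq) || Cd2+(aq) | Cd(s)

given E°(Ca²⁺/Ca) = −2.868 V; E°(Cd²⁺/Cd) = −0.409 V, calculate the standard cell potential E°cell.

By convention the left-hand electrode in cell notation is the anode (oxidation) and the right-hand electrode is the cathode (reduction).
E°cell = E°(right) − E°(left) = −0.409 − (−2.868) = +2.459 V.

+2.459 V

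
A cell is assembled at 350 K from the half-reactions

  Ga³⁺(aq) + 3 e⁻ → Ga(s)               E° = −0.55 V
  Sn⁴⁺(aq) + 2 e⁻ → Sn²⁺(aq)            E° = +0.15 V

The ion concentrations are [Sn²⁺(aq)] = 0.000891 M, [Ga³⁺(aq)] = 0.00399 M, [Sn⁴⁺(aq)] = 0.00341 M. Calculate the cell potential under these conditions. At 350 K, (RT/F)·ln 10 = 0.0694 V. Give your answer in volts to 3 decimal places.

+0.776 V

Sn⁴⁺/Sn²⁺ is reduced (cathode, E° = +0.15 V) and Ga³⁺/Ga is oxidized (anode).
E°cell = E°cat − E°an = +0.15 − (−0.55) = +0.70 V; n = 6.
The balanced reaction is 3 Sn⁴⁺(aq) + 2 Ga(s) → 3 Sn²⁺(aq) + 2 Ga³⁺(aq), so Q = ([Sn²⁺(aq)]^3·[Ga³⁺(aq)]^2) / [Sn⁴⁺(aq)]^3 = 2.84×10^−7 and log Q = −6.547.
E = E° − (0.0694/n)·log Q = +0.70 − (0.0694/6)(−6.547) = +0.776 V.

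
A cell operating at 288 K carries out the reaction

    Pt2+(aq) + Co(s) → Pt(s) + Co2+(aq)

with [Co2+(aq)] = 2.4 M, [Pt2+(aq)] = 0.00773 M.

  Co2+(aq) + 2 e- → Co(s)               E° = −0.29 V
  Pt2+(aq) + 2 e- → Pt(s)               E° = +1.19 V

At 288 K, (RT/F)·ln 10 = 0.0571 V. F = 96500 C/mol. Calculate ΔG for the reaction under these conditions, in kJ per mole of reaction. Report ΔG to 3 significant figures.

−272 kJ/mol

The standard cell potential is +1.19 − (−0.29) = +1.48 V, with n = 2 electrons in the balanced equation.
The reaction quotient is [Co2+(aq)] / [Pt2+(aq)] = 310; by Nernst, E = +1.48 − (0.0571/2)(2.492) = +1.4089 V.
Then ΔG = −nFE = −2 × 96500 × +1.4089 J/mol = −272 kJ/mol.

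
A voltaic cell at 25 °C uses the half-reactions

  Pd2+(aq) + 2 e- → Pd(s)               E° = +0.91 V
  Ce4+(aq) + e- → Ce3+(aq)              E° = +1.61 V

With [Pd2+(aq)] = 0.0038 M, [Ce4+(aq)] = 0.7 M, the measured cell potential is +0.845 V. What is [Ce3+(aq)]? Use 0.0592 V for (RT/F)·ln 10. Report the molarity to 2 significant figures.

0.040 M

With Ce⁴⁺/Ce³⁺ at the cathode and Pd²⁺/Pd at the anode, E°cell = +1.61 − (+0.91) = +0.70 V (n = 2).
Rearranging E = E° − (0.0592/n)·log Q gives log Q = 2(+0.70 − (+0.845))/0.0592 = −4.899.
Balancing electrons gives 2 Ce4+(aq) + Pd(s) → 2 Ce3+(aq) + Pd2+(aq); thus Q = ([Ce3+(aq)]^2·[Pd2+(aq)]) / [Ce4+(aq)]^2.
Isolating [Ce3+(aq)] in Q = 10^{−4.899} yields log [Ce3+(aq)] = −1.394, i.e. 0.040 M.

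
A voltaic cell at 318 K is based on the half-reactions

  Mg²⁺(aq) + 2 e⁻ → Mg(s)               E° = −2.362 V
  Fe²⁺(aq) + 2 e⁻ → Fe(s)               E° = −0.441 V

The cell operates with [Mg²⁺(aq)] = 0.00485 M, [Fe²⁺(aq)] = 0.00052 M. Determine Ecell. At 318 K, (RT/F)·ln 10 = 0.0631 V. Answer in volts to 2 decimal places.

Fe²⁺/Fe is reduced (cathode, E° = −0.441 V) and Mg²⁺/Mg is oxidized (anode).
E°cell = −0.441 − (−2.362) = +1.921 V, with n = 2 electrons transferred.
The balanced reaction is Fe²⁺(aq) + Mg(s) → Fe(s) + Mg²⁺(aq), so Q = [Mg²⁺(aq)] / [Fe²⁺(aq)] = 9.33 and log Q = 0.970.
By the Nernst equation, E = +1.921 − (0.0631/2)·(0.970) = +1.89 V.

+1.89 V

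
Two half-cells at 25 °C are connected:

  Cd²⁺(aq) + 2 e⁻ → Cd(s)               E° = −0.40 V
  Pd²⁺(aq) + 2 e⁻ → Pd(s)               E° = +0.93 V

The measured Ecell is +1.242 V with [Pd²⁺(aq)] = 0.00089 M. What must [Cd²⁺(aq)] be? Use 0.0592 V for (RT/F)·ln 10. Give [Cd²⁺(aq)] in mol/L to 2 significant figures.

The Pd²⁺/Pd couple has the larger reduction potential, so it is the cathode: E°cell = +0.93 − (−0.40) = +1.33 V and n = 2.
From the Nernst equation, log Q = n(E° − E)/0.0592 = 2·(+1.33 − (+1.242))/0.0592 = 2.973.
Balancing electrons gives Pd²⁺(aq) + Cd(s) → Pd(s) + Cd²⁺(aq); thus Q = [Cd²⁺(aq)] / [Pd²⁺(aq)].
Isolating [Cd²⁺(aq)] in Q = 10^{2.973} yields log [Cd²⁺(aq)] = −0.078, i.e. 0.84 M.

0.84 M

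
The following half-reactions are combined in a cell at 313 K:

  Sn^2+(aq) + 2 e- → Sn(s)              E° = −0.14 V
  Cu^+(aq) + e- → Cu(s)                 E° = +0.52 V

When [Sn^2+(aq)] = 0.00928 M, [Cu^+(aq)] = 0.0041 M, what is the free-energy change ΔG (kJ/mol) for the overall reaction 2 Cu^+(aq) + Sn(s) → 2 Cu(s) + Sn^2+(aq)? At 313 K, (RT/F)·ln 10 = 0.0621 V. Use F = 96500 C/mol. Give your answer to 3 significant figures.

−111 kJ/mol

With Cu⁺/Cu reduced at the cathode, E°cell = +0.52 − (−0.14) = +0.66 V and n = 2.
The reaction quotient is [Sn^2+(aq)] / [Cu^+(aq)]^2 = 552; by Nernst, E = +0.66 − (0.0621/2)(2.742) = +0.5749 V.
Finally ΔG = −nFE = −(2)(96500 C/mol)(+0.5749 V) = −111 kJ/mol.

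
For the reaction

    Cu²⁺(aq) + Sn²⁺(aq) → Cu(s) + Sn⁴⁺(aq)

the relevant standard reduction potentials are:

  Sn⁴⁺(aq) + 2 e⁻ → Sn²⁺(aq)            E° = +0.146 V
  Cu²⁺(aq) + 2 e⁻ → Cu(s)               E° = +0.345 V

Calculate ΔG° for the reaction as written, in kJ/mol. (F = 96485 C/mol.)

−38.4 kJ/mol

In the reaction as written Cu²⁺(aq) is reduced, so the Cu²⁺/Cu couple is the cathode and Sn⁴⁺/Sn²⁺ is the anode.
E°cell = +0.345 − (+0.146) = +0.199 V; balancing electrons gives n = 2.
ΔG° = −nFE°cell = −(2)(96485)(+0.199) J/mol = −38.4 kJ/mol.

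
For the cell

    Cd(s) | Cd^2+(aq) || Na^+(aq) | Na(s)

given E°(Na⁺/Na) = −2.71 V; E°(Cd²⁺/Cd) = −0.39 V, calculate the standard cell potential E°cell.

By convention the left-hand electrode in cell notation is the anode (oxidation) and the right-hand electrode is the cathode (reduction).
E°cell = E°(right) − E°(left) = −2.71 − (−0.39) = −2.32 V.
The negative sign shows that, as written, the cell would require an external voltage to drive the reaction.

−2.32 V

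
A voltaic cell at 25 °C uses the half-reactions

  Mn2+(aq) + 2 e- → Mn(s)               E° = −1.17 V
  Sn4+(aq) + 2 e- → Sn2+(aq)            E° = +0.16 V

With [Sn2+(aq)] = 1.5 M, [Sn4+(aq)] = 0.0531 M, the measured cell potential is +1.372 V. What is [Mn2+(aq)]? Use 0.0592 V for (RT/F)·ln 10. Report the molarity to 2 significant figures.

The Sn⁴⁺/Sn²⁺ couple has the larger reduction potential, so it is the cathode: E°cell = +0.16 − (−1.17) = +1.33 V and n = 2.
From the Nernst equation, log Q = n(E° − E)/0.0592 = 2·(+1.33 − (+1.372))/0.0592 = −1.419.
For Sn4+(aq) + Mn(s) → Sn2+(aq) + Mn2+(aq), the reaction quotient is Q = ([Sn2+(aq)]·[Mn2+(aq)]) / [Sn4+(aq)].
Substituting the known concentrations and solving, log [Mn2+(aq)] = −2.870 and [Mn2+(aq)] = 0.0013 M.

0.0013 M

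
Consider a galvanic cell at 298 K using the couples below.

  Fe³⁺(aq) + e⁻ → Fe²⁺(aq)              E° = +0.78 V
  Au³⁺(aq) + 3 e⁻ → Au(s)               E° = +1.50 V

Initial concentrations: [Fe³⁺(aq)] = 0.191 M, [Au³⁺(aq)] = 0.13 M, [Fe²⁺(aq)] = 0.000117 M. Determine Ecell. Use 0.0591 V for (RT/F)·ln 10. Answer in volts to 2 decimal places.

Au³⁺/Au is reduced (cathode, E° = +1.50 V) and Fe³⁺/Fe²⁺ is oxidized (anode).
E°cell = E°cat − E°an = +1.50 − (+0.78) = +0.72 V; n = 3.
For the overall reaction Au³⁺(aq) + 3 Fe²⁺(aq) → Au(s) + 3 Fe³⁺(aq), Q = [Fe³⁺(aq)]^3 / ([Au³⁺(aq)]·[Fe²⁺(aq)]^3) = 3.35×10^10, giving log Q = 10.525.
Applying E = E° − (RT ln10/nF)·log Q gives +0.72 − (0.0591/3)(10.525) = +0.51 V.

+0.51 V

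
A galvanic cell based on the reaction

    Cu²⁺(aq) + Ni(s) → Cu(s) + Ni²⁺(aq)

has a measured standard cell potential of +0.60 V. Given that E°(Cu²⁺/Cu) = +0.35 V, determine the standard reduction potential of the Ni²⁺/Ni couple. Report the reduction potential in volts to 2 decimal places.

In the reaction as written the Cu²⁺/Cu couple is reduced (cathode) and Ni²⁺/Ni is oxidized (anode), so E°cell = E°(Cu²⁺/Cu) − E°(Ni²⁺/Ni).
E°(Ni²⁺/Ni) = E°(cathode) − E°cell = +0.35 − (+0.60) = −0.25 V.

−0.25 V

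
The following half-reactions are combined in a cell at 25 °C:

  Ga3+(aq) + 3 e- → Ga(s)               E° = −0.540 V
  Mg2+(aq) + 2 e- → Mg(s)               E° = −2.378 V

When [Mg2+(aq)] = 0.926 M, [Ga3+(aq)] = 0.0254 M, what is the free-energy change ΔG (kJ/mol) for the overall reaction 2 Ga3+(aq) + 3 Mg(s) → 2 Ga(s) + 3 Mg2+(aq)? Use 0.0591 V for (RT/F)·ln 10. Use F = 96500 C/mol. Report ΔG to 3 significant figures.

With Ga³⁺/Ga reduced at the cathode, E°cell = −0.540 − (−2.378) = +1.838 V and n = 6.
Here Q = [Mg2+(aq)]^3 / [Ga3+(aq)]^2 = 1.23×10^3 (log Q = 3.090), giving E = +1.838 − (0.0591/6)·(3.090) = +1.8076 V.
ΔG = −nFE = −(6)(96500)(+1.8076) J/mol = −1050 kJ/mol.

−1050 kJ/mol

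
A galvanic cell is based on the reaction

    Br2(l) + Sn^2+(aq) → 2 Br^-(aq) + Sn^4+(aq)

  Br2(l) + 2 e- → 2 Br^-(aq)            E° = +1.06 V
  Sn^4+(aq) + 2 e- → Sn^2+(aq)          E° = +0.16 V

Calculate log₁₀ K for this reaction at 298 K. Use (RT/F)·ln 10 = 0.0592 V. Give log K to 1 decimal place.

The Br₂/Br⁻ couple is reduced (cathode); E°cell = +1.06 − (+0.16) = +0.90 V with n = 2.
At equilibrium E = 0, so log K = nE°cell / 0.0592 = (2)(+0.90) / 0.0592 = 30.4.

log K = 30.4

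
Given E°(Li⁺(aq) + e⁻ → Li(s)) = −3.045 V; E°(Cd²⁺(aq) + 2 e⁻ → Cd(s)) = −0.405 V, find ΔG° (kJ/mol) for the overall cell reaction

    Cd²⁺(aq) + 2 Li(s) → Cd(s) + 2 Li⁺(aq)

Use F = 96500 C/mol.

−510 kJ/mol

In the reaction as written Cd²⁺(aq) is reduced, so the Cd²⁺/Cd couple is the cathode and Li⁺/Li is the anode.
E°cell = −0.405 − (−3.045) = +2.640 V; balancing electrons gives n = 2.
ΔG° = −nFE°cell = −(2)(96500)(+2.640) J/mol = −510 kJ/mol.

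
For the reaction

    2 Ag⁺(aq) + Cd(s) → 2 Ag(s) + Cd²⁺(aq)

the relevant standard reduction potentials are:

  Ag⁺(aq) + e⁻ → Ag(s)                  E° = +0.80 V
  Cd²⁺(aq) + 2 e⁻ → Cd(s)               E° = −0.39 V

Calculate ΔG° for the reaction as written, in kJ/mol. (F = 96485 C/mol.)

In the reaction as written Ag⁺(aq) is reduced, so the Ag⁺/Ag couple is the cathode and Cd²⁺/Cd is the anode.
E°cell = +0.80 − (−0.39) = +1.19 V; balancing electrons gives n = 2.
ΔG° = −nFE°cell = −(2)(96485)(+1.19) J/mol = −230 kJ/mol.

−230 kJ/mol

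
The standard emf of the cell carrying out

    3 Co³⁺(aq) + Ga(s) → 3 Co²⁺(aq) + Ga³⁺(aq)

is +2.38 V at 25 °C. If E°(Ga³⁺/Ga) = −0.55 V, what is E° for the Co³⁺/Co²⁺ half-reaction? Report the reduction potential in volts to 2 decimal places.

In the reaction as written the Co³⁺/Co²⁺ couple is reduced (cathode) and Ga³⁺/Ga is oxidized (anode), so E°cell = E°(Co³⁺/Co²⁺) − E°(Ga³⁺/Ga).
E°(Co³⁺/Co²⁺) = E°cell + E°(anode) = +2.38 + (−0.55) = +1.83 V.

+1.83 V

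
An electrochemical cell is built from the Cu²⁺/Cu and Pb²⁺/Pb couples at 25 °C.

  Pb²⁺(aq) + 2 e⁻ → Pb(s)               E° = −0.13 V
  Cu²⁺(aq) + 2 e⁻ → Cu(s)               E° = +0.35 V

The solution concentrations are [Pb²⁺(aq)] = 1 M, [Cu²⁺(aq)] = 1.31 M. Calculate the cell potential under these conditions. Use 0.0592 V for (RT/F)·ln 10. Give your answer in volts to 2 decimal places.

+0.48 V

Cu²⁺/Cu is reduced (cathode, E° = +0.35 V) and Pb²⁺/Pb is oxidized (anode).
The standard potential is +0.35 − (−0.13) = +0.48 V and the balanced reaction transfers n = 2 electrons.
Balancing gives Cu²⁺(aq) + Pb(s) → Cu(s) + Pb²⁺(aq); hence Q = [Pb²⁺(aq)] / [Cu²⁺(aq)] = 0.763 (log Q = −0.117).
By the Nernst equation, E = +0.48 − (0.0592/2)·(−0.117) = +0.48 V.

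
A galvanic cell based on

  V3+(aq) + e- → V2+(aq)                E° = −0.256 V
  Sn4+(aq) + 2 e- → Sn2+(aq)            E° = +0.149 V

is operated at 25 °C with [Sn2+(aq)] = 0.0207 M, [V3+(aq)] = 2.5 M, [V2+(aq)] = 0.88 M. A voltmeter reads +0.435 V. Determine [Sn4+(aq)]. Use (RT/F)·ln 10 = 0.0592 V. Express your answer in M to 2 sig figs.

With Sn⁴⁺/Sn²⁺ at the cathode and V³⁺/V²⁺ at the anode, E°cell = +0.149 − (−0.256) = +0.405 V (n = 2).
From the Nernst equation, log Q = n(E° − E)/0.0592 = 2·(+0.405 − (+0.435))/0.0592 = −1.014.
Balancing electrons gives Sn4+(aq) + 2 V2+(aq) → Sn2+(aq) + 2 V3+(aq); thus Q = ([Sn2+(aq)]·[V3+(aq)]^2) / ([Sn4+(aq)]·[V2+(aq)]^2).
Solving for the unknown gives log [Sn4+(aq)] = 0.237, so [Sn4+(aq)] ≈ 1.7 M.

1.7 M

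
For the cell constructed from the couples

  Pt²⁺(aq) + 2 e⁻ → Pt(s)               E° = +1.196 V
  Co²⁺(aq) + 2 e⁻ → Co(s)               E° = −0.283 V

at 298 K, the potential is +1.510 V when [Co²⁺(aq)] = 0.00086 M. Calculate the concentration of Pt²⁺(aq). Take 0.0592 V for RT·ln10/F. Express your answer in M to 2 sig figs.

0.0096 M

The Pt²⁺/Pt couple has the larger reduction potential, so it is the cathode: E°cell = +1.196 − (−0.283) = +1.479 V and n = 2.
Since E = E° − (0.0592/n)·log Q, log Q = n(E° − E)/0.0592 = −1.047.
For Pt²⁺(aq) + Co(s) → Pt(s) + Co²⁺(aq), the reaction quotient is Q = [Co²⁺(aq)] / [Pt²⁺(aq)].
Substituting the known concentrations and solving, log [Pt²⁺(aq)] = −2.019 and [Pt²⁺(aq)] = 0.0096 M.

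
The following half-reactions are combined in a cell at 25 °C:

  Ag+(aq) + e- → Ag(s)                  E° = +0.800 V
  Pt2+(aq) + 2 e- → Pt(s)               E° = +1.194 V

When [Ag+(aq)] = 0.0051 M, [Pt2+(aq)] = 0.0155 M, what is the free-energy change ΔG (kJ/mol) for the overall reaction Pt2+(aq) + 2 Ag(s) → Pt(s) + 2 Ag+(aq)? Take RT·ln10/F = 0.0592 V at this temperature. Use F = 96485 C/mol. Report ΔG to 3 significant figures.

−91.9 kJ/mol

The standard cell potential is +1.194 − (+0.800) = +0.394 V, with n = 2 electrons in the balanced equation.
Here Q = [Ag+(aq)]^2 / [Pt2+(aq)] = 0.00168 (log Q = −2.775), giving E = +0.394 − (0.0592/2)·(−2.775) = +0.4761 V.
Finally ΔG = −nFE = −(2)(96485 C/mol)(+0.4761 V) = −91.9 kJ/mol.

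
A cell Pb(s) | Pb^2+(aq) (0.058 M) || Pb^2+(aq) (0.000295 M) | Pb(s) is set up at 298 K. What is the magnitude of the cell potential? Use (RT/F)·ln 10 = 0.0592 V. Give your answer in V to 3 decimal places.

0.068 V

For a concentration cell E°cell = 0, since both electrodes use the same couple.
The compartment with the higher Pb^2+(aq) concentration (0.058 M) acts as the cathode; ions are reduced there and produced at the dilute (0.000295 M) anode.
With n = 2, Ecell = −(0.0592/2)·log([dilute]/[conc]) = −(0.0592/2)·log(0.000295/0.058) = +0.068 V.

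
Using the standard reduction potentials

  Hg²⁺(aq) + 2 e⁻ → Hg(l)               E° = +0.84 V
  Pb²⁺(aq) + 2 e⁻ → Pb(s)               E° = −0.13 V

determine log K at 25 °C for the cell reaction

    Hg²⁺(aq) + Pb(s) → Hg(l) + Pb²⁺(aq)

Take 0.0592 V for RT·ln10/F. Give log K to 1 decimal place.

The Hg²⁺/Hg couple is reduced (cathode); E°cell = +0.84 − (−0.13) = +0.97 V with n = 2.
At equilibrium E = 0, so log K = nE°cell / 0.0592 = (2)(+0.97) / 0.0592 = 32.8.

log K = 32.8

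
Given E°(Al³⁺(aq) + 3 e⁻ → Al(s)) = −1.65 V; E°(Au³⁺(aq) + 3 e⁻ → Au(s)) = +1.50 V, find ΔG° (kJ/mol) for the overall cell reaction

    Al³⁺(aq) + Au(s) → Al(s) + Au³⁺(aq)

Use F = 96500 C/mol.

+912 kJ/mol

In the reaction as written Al³⁺(aq) is reduced, so the Al³⁺/Al couple is the cathode and Au³⁺/Au is the anode.
E°cell = −1.65 − (+1.50) = −3.15 V; balancing electrons gives n = 3.
ΔG° = −nFE°cell = −(3)(96500)(−3.15) J/mol = +912 kJ/mol.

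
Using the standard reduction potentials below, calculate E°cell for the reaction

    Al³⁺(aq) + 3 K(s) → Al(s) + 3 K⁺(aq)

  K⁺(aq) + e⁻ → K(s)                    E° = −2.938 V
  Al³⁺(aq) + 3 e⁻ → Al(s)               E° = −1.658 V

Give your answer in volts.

+1.280 V

Al³⁺(aq) gains electrons, so the Al³⁺/Al couple is the cathode; the K⁺/K couple is the anode.
E°cell = E°(cathode) − E°(anode) = −1.658 − (−2.938) = +1.280 V.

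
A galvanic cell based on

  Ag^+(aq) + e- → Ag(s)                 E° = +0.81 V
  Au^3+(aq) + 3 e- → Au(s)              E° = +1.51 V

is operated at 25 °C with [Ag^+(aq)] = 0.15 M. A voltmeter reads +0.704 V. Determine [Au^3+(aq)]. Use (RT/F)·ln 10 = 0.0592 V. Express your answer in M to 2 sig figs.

Au³⁺/Au is the cathode (higher E°); E°cell = +1.51 − (+0.81) = +0.70 V with n = 3.
From the Nernst equation, log Q = n(E° − E)/0.0592 = 3·(+0.70 − (+0.704))/0.0592 = −0.203.
Balancing electrons gives Au^3+(aq) + 3 Ag(s) → Au(s) + 3 Ag^+(aq); thus Q = [Ag^+(aq)]^3 / [Au^3+(aq)].
Isolating [Au^3+(aq)] in Q = 10^{−0.203} yields log [Au^3+(aq)] = −2.269, i.e. 0.0054 M.

0.0054 M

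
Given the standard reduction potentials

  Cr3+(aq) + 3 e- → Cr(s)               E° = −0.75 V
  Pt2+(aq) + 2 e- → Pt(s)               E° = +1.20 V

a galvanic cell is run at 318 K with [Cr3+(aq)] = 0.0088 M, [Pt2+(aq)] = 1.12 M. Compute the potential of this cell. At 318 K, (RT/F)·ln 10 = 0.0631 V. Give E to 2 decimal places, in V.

+1.99 V

The Pt²⁺/Pt couple has the more positive E°, so it is the cathode; Cr³⁺/Cr is the anode.
E°cell = +1.20 − (−0.75) = +1.95 V, with n = 6 electrons transferred.
Balancing gives 3 Pt2+(aq) + 2 Cr(s) → 3 Pt(s) + 2 Cr3+(aq); hence Q = [Cr3+(aq)]^2 / [Pt2+(aq)]^3 = 5.51×10^−5 (log Q = −4.259).
Applying E = E° − (RT ln10/nF)·log Q gives +1.95 − (0.0631/6)(−4.259) = +1.99 V.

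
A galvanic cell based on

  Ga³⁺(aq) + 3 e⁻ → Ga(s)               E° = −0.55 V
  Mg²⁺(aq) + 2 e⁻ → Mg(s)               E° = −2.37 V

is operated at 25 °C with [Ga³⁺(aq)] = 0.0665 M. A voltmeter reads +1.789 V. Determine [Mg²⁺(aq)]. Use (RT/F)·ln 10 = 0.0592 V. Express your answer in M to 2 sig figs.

1.8 M

The Ga³⁺/Ga couple has the larger reduction potential, so it is the cathode: E°cell = −0.55 − (−2.37) = +1.82 V and n = 6.
Rearranging E = E° − (0.0592/n)·log Q gives log Q = 6(+1.82 − (+1.789))/0.0592 = 3.142.
The balanced reaction is 2 Ga³⁺(aq) + 3 Mg(s) → 2 Ga(s) + 3 Mg²⁺(aq), so Q = [Mg²⁺(aq)]^3 / [Ga³⁺(aq)]^2.
Substituting the known concentrations and solving, log [Mg²⁺(aq)] = 0.263 and [Mg²⁺(aq)] = 1.8 M.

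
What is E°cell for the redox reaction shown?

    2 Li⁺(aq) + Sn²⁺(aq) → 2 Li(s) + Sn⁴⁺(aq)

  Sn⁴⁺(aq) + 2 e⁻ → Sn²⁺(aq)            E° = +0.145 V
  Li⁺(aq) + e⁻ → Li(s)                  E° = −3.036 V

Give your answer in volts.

In the reaction as written, Li⁺(aq) is reduced (cathode) and Sn⁴⁺(aq) is produced by oxidation at the anode.
E°cell = E°(cathode) − E°(anode) = −3.036 − (+0.145) = −3.181 V.
The negative E°cell means the reaction is non-spontaneous in the direction written.

−3.181 V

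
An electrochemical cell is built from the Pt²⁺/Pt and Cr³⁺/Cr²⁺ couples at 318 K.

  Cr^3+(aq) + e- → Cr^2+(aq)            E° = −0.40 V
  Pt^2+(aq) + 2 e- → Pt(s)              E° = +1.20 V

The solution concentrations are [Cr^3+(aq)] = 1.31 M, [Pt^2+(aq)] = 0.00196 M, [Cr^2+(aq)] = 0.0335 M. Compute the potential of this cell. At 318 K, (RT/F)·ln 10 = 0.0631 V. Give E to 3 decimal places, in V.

+1.414 V

The Pt²⁺/Pt couple has the more positive E°, so it is the cathode; Cr³⁺/Cr²⁺ is the anode.
E°cell = E°cat − E°an = +1.20 − (−0.40) = +1.60 V; n = 2.
The balanced reaction is Pt^2+(aq) + 2 Cr^2+(aq) → Pt(s) + 2 Cr^3+(aq), so Q = [Cr^3+(aq)]^2 / ([Pt^2+(aq)]·[Cr^2+(aq)]^2) = 7.8×10^5 and log Q = 5.892.
Applying E = E° − (RT ln10/nF)·log Q gives +1.60 − (0.0631/2)(5.892) = +1.414 V.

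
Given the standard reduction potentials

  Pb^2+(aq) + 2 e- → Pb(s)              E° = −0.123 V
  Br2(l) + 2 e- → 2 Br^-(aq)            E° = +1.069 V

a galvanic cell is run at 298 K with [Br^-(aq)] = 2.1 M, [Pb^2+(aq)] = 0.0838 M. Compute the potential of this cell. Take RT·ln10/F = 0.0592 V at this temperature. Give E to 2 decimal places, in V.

Since E°(Br₂/Br⁻) > E°(Pb²⁺/Pb), Br₂/Br⁻ serves as the cathode.
E°cell = +1.069 − (−0.123) = +1.192 V, with n = 2 electrons transferred.
For the overall reaction Br2(l) + Pb(s) → 2 Br^-(aq) + Pb^2+(aq), Q = [Br^-(aq)]^2·[Pb^2+(aq)] = 0.37, giving log Q = −0.432.
E = E° − (0.0592/n)·log Q = +1.192 − (0.0592/2)(−0.432) = +1.20 V.

+1.20 V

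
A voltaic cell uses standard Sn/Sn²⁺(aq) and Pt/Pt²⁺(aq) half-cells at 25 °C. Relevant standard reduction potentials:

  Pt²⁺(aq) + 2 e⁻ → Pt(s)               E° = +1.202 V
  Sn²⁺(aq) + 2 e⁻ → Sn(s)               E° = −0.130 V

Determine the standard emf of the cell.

+1.332 V

Of the two couples in this cell, the one with the more positive reduction potential is reduced at the cathode: here that is Pt²⁺/Pt (+1.202 V); Sn²⁺/Sn (−0.130 V) is the anode.
E°cell = E°(cathode) − E°(anode) = +1.202 − (−0.130) = +1.332 V.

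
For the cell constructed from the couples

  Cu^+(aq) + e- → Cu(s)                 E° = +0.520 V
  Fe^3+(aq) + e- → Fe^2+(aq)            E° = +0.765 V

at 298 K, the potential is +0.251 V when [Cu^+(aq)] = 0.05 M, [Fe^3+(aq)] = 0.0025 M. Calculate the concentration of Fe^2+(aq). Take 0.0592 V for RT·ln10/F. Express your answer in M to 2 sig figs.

0.040 M

The Fe³⁺/Fe²⁺ couple has the larger reduction potential, so it is the cathode: E°cell = +0.765 − (+0.520) = +0.245 V and n = 1.
Since E = E° − (0.0592/n)·log Q, log Q = n(E° − E)/0.0592 = −0.101.
For Fe^3+(aq) + Cu(s) → Fe^2+(aq) + Cu^+(aq), the reaction quotient is Q = ([Fe^2+(aq)]·[Cu^+(aq)]) / [Fe^3+(aq)].
Solving for the unknown gives log [Fe^2+(aq)] = −1.402, so [Fe^2+(aq)] ≈ 0.040 M.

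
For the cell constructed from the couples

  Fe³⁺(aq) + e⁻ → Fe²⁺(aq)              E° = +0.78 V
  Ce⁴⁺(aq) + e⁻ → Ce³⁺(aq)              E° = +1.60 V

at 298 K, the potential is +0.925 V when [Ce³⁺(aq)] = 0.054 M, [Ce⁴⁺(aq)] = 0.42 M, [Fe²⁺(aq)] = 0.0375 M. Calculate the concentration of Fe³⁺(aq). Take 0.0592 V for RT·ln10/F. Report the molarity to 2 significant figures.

With Ce⁴⁺/Ce³⁺ at the cathode and Fe³⁺/Fe²⁺ at the anode, E°cell = +1.60 − (+0.78) = +0.82 V (n = 1).
Rearranging E = E° − (0.0592/n)·log Q gives log Q = 1(+0.82 − (+0.925))/0.0592 = −1.774.
For Ce⁴⁺(aq) + Fe²⁺(aq) → Ce³⁺(aq) + Fe³⁺(aq), the reaction quotient is Q = ([Ce³⁺(aq)]·[Fe³⁺(aq)]) / ([Ce⁴⁺(aq)]·[Fe²⁺(aq)]).
Substituting the known concentrations and solving, log [Fe³⁺(aq)] = −2.309 and [Fe³⁺(aq)] = 0.0049 M.

0.0049 M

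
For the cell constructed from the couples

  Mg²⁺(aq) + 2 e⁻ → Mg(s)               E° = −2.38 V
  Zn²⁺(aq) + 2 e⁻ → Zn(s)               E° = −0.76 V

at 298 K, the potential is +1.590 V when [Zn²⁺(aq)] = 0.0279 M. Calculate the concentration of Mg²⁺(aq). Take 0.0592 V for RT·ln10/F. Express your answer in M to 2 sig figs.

Zn²⁺/Zn is the cathode (higher E°); E°cell = −0.76 − (−2.38) = +1.62 V with n = 2.
From the Nernst equation, log Q = n(E° − E)/0.0592 = 2·(+1.62 − (+1.590))/0.0592 = 1.014.
For Zn²⁺(aq) + Mg(s) → Zn(s) + Mg²⁺(aq), the reaction quotient is Q = [Mg²⁺(aq)] / [Zn²⁺(aq)].
Substituting the known concentrations and solving, log [Mg²⁺(aq)] = −0.540 and [Mg²⁺(aq)] = 0.29 M.

0.29 M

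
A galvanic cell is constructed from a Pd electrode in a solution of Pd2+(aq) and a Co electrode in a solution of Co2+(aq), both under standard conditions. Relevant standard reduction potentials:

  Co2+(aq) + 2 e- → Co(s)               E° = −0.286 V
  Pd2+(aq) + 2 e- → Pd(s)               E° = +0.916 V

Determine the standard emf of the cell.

The Pd²⁺/Pd couple has the higher E°, so Pd ion is reduced (cathode) and Co is oxidized (anode).
E°cell = E°(cathode) − E°(anode) = +0.916 − (−0.286) = +1.202 V.

+1.202 V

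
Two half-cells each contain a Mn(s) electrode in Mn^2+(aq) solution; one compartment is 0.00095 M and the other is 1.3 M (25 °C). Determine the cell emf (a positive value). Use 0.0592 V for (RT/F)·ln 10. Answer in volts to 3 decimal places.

0.093 V

For a concentration cell E°cell = 0, since both electrodes use the same couple.
The compartment with the higher Mn^2+(aq) concentration (1.3 M) acts as the cathode; ions are reduced there and produced at the dilute (0.00095 M) anode.
With n = 2, Ecell = −(0.0592/2)·log([dilute]/[conc]) = −(0.0592/2)·log(0.00095/1.3) = +0.093 V.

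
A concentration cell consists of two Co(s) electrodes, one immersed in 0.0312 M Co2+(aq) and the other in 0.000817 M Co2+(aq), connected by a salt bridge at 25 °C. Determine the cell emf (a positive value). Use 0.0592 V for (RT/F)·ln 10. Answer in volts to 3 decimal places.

0.047 V

For a concentration cell E°cell = 0, since both electrodes use the same couple.
The compartment with the higher Co2+(aq) concentration (0.0312 M) acts as the cathode; ions are reduced there and produced at the dilute (0.000817 M) anode.
With n = 2, Ecell = −(0.0592/2)·log([dilute]/[conc]) = −(0.0592/2)·log(0.000817/0.0312) = +0.047 V.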